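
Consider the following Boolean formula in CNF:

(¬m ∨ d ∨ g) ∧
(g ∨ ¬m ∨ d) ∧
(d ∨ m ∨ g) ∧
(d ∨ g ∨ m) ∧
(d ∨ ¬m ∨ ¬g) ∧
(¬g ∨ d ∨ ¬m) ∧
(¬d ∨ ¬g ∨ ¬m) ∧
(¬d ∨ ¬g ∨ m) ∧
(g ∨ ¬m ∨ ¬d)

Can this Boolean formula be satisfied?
Yes

Yes, the formula is satisfiable.

One satisfying assignment is: g=False, d=True, m=False

Verification: With this assignment, all 9 clauses evaluate to true.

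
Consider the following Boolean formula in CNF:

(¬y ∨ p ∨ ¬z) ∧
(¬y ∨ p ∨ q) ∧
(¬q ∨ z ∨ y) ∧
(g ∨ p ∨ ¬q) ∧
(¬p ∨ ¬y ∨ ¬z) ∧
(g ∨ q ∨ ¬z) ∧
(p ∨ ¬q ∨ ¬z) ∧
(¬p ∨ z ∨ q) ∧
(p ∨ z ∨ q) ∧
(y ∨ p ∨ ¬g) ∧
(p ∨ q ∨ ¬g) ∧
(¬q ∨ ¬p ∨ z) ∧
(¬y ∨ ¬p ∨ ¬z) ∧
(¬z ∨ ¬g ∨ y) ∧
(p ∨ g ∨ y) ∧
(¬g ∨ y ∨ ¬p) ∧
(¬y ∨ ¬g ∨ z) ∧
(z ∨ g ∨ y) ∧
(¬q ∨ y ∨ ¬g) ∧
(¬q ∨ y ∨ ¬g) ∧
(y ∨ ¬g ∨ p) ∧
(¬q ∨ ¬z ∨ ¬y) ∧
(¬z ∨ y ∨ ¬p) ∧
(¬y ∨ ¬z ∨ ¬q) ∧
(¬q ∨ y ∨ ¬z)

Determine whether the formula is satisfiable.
No

No, the formula is not satisfiable.

No assignment of truth values to the variables can make all 25 clauses true simultaneously.

The formula is UNSAT (unsatisfiable).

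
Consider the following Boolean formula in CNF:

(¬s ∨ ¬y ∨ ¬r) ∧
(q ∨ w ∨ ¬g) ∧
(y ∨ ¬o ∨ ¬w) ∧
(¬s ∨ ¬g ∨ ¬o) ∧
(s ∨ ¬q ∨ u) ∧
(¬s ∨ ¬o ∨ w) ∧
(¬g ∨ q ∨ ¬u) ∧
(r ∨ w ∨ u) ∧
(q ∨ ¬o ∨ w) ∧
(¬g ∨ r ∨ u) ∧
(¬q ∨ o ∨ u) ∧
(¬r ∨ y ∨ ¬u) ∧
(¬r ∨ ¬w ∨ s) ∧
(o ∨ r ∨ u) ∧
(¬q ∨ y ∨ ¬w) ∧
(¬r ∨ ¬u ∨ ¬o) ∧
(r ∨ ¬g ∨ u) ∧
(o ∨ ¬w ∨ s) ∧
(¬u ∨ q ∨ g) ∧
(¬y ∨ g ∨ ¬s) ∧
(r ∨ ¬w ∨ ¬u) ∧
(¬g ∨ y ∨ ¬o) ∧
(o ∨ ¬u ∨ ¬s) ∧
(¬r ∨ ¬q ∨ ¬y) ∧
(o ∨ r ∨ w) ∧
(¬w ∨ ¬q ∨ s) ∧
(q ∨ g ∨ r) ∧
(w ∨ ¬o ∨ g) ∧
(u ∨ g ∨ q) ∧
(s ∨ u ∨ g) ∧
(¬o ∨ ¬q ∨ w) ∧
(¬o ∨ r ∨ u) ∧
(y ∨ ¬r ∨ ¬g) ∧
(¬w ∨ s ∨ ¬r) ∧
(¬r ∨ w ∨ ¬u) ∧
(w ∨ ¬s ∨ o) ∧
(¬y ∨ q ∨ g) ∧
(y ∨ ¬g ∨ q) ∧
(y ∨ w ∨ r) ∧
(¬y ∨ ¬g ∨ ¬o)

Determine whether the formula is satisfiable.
No

No, the formula is not satisfiable.

No assignment of truth values to the variables can make all 40 clauses true simultaneously.

The formula is UNSAT (unsatisfiable).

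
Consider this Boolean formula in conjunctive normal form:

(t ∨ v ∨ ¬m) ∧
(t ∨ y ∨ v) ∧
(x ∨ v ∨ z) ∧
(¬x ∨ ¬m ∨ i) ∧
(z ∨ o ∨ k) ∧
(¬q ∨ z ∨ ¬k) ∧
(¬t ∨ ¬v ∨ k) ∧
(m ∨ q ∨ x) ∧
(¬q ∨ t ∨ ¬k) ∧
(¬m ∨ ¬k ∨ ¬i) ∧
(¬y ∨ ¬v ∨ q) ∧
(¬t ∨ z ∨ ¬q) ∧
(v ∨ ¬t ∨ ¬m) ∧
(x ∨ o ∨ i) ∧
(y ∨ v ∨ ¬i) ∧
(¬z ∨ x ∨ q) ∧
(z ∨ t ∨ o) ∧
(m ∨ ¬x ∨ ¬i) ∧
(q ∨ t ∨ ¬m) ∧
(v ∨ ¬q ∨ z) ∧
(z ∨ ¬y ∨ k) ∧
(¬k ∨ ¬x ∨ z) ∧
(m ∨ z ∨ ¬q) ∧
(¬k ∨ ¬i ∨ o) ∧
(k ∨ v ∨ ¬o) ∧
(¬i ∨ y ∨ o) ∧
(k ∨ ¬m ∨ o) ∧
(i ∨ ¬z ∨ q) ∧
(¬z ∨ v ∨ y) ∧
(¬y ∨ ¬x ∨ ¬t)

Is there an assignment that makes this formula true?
Yes

Yes, the formula is satisfiable.

One satisfying assignment is: x=False, k=False, i=True, m=False, y=True, q=True, t=False, z=True, o=False, v=False

Verification: With this assignment, all 30 clauses evaluate to true.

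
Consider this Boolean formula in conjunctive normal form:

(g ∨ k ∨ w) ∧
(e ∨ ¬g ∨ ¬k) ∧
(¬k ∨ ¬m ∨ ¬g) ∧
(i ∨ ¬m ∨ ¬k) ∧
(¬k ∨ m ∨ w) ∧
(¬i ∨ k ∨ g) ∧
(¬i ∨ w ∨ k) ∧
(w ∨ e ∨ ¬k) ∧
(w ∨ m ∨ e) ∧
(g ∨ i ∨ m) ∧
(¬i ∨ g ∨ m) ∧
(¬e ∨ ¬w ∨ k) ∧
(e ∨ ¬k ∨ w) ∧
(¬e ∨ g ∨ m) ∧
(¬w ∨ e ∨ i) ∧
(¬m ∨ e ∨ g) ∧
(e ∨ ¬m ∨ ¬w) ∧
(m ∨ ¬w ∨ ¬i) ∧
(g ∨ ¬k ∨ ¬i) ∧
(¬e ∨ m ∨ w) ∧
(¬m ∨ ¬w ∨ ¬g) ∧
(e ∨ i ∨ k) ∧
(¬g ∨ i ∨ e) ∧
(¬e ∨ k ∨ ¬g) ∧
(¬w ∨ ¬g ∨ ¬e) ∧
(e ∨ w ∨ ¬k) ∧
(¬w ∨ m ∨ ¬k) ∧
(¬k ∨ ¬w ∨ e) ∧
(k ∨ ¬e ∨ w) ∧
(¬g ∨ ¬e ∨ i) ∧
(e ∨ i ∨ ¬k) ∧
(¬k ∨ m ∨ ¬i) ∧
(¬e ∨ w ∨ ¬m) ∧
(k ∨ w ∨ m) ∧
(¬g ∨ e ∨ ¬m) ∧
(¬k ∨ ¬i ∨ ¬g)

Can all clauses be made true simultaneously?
No

No, the formula is not satisfiable.

No assignment of truth values to the variables can make all 36 clauses true simultaneously.

The formula is UNSAT (unsatisfiable).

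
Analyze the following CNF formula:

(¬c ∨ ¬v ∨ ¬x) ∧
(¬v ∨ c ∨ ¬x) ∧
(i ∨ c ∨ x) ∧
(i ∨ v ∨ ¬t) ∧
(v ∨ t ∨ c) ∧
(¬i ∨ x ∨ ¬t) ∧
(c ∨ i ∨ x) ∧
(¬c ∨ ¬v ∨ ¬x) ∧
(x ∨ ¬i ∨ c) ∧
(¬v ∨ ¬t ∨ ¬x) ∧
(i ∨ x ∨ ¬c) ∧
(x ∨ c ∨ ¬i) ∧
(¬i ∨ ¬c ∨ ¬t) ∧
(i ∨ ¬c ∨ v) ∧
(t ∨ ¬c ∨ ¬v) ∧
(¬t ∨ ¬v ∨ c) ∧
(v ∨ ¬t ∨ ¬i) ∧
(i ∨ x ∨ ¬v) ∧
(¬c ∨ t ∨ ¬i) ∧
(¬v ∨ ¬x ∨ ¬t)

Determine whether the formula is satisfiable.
No

No, the formula is not satisfiable.

No assignment of truth values to the variables can make all 20 clauses true simultaneously.

The formula is UNSAT (unsatisfiable).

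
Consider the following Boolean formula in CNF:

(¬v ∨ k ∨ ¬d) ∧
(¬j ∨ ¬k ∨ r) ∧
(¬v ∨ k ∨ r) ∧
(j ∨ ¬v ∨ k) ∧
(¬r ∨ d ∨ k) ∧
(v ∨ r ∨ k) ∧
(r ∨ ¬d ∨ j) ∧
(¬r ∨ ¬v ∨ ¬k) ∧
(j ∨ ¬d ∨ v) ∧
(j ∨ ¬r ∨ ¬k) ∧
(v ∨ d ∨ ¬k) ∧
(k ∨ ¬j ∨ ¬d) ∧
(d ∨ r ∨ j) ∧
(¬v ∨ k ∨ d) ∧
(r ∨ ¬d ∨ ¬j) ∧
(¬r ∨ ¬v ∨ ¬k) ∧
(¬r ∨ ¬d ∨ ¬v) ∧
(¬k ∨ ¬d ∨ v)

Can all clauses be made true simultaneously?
No

No, the formula is not satisfiable.

No assignment of truth values to the variables can make all 18 clauses true simultaneously.

The formula is UNSAT (unsatisfiable).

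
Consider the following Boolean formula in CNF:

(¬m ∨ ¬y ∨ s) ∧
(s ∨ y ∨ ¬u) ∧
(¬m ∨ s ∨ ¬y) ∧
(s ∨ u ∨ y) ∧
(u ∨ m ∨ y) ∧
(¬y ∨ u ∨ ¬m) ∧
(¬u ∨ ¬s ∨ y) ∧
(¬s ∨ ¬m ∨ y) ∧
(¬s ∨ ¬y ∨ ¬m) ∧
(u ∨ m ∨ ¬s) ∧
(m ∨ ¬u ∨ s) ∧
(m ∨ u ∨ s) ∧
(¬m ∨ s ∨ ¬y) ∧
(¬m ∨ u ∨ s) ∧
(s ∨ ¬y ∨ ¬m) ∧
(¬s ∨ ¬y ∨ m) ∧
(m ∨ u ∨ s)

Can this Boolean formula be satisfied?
No

No, the formula is not satisfiable.

No assignment of truth values to the variables can make all 17 clauses true simultaneously.

The formula is UNSAT (unsatisfiable).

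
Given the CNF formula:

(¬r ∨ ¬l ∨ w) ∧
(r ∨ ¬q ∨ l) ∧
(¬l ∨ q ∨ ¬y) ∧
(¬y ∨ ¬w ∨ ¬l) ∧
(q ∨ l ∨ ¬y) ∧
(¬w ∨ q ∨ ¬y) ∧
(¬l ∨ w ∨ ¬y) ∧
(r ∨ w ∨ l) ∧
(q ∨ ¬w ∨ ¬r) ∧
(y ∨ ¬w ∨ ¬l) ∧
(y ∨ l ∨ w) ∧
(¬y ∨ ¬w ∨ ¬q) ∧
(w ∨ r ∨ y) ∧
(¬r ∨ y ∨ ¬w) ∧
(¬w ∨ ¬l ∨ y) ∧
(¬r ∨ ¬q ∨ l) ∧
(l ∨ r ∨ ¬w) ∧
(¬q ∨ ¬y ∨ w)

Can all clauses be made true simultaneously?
No

No, the formula is not satisfiable.

No assignment of truth values to the variables can make all 18 clauses true simultaneously.

The formula is UNSAT (unsatisfiable).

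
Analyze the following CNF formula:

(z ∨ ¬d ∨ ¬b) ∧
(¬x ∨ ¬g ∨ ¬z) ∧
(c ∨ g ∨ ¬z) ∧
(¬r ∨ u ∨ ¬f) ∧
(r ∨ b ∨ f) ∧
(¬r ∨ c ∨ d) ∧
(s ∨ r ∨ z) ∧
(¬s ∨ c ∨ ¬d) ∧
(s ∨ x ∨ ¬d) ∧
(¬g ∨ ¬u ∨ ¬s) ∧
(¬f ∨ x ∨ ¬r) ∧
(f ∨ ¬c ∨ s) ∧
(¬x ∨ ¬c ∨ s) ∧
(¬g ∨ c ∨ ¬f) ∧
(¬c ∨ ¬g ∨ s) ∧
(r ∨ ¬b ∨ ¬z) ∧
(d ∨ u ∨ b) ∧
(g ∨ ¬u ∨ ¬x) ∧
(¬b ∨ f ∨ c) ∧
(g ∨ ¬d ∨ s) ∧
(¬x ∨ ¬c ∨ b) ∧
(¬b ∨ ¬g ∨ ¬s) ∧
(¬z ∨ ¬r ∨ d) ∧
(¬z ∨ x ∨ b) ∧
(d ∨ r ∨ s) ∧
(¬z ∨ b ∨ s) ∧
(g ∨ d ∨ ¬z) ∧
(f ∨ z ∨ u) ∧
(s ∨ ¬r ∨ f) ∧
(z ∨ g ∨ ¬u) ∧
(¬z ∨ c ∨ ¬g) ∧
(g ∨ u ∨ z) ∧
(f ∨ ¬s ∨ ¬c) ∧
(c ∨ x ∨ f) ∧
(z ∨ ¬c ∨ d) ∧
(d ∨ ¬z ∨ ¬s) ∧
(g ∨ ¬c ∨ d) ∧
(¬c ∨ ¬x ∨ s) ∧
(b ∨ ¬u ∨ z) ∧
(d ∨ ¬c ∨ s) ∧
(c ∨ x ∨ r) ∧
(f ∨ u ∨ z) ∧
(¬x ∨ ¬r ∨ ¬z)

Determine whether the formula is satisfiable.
Yes

Yes, the formula is satisfiable.

One satisfying assignment is: u=False, f=True, b=False, c=True, s=True, g=True, r=False, z=False, d=True, x=False

Verification: With this assignment, all 43 clauses evaluate to true.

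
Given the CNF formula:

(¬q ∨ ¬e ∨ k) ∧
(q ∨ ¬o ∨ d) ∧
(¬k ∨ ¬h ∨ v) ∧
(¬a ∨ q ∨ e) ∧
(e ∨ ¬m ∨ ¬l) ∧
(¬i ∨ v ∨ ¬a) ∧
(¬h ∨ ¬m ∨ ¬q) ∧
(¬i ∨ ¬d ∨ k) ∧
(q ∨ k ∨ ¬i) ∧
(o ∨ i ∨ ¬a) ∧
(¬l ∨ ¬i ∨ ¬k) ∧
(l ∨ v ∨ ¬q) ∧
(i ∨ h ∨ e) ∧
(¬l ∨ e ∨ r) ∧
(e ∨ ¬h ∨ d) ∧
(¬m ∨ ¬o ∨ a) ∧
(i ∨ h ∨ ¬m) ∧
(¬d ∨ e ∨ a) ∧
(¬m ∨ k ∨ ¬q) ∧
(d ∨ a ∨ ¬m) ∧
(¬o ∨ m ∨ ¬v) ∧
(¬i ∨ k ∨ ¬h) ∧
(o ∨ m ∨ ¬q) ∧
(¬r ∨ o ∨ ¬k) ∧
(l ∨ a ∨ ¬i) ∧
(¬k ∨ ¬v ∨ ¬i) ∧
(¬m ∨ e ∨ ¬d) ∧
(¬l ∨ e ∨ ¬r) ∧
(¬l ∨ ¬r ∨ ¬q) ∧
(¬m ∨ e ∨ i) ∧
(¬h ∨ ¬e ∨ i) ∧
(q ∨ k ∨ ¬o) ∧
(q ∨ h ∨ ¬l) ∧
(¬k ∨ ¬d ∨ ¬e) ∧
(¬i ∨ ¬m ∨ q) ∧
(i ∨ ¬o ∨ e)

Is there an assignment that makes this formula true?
Yes

Yes, the formula is satisfiable.

One satisfying assignment is: d=False, r=False, i=False, l=False, k=False, m=False, a=False, o=False, v=False, h=False, q=False, e=True

Verification: With this assignment, all 36 clauses evaluate to true.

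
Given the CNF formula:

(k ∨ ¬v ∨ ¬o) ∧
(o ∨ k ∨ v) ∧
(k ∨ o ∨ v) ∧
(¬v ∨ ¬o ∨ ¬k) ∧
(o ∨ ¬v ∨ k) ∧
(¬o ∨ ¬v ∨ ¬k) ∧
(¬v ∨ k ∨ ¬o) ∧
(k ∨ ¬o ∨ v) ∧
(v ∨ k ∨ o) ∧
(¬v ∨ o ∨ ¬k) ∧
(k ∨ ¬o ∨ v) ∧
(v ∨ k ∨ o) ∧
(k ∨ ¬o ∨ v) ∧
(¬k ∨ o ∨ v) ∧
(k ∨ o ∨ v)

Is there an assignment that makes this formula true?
Yes

Yes, the formula is satisfiable.

One satisfying assignment is: o=True, v=False, k=True

Verification: With this assignment, all 15 clauses evaluate to true.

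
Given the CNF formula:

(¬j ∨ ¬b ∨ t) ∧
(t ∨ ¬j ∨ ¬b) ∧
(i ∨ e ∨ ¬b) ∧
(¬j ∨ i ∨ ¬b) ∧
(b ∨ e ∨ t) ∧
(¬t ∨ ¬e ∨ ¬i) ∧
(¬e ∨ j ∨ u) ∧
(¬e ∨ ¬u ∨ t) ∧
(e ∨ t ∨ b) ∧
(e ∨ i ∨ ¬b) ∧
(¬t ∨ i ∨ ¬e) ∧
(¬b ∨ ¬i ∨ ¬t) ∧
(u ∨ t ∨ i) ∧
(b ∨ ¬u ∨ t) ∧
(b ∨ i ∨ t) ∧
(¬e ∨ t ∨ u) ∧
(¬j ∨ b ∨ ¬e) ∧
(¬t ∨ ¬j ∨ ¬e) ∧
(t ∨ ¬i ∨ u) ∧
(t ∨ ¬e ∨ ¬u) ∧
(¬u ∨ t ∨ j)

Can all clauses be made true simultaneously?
Yes

Yes, the formula is satisfiable.

One satisfying assignment is: t=True, j=False, b=False, i=False, u=False, e=False

Verification: With this assignment, all 21 clauses evaluate to true.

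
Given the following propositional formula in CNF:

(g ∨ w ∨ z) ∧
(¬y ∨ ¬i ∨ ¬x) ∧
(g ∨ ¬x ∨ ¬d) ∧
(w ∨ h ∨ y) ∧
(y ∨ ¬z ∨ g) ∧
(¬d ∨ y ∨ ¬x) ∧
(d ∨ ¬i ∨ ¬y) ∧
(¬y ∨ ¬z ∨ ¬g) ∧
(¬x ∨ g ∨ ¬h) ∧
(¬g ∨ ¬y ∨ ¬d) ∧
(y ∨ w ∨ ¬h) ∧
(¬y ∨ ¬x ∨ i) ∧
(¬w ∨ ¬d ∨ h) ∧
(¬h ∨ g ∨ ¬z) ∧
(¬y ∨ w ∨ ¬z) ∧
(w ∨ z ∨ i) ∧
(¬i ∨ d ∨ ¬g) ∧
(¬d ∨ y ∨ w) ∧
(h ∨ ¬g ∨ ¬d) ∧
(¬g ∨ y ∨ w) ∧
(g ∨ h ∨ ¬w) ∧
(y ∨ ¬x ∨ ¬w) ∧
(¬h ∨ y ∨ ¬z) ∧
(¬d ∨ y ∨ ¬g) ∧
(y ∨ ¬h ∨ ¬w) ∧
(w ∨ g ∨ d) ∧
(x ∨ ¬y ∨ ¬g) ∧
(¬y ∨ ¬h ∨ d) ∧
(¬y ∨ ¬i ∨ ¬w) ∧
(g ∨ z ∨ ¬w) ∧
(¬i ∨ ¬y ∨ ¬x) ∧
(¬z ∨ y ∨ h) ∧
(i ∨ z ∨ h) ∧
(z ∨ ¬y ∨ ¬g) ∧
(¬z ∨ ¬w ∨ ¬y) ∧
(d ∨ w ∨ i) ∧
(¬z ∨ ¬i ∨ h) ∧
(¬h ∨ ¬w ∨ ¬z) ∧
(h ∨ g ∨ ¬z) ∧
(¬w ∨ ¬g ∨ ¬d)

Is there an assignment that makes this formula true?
No

No, the formula is not satisfiable.

No assignment of truth values to the variables can make all 40 clauses true simultaneously.

The formula is UNSAT (unsatisfiable).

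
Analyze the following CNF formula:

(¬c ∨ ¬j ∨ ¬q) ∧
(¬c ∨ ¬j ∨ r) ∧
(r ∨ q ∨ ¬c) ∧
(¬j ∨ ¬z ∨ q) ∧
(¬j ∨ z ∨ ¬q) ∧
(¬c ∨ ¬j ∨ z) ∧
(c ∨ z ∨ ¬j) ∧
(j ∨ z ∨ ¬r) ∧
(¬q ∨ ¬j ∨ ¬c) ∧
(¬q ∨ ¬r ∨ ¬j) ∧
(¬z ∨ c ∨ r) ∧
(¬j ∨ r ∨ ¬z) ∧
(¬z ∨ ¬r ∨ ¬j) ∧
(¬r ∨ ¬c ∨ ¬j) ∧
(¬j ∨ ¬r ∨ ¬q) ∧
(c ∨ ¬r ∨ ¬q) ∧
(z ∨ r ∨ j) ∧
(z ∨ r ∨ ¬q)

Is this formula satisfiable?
Yes

Yes, the formula is satisfiable.

One satisfying assignment is: j=False, c=True, q=False, r=True, z=True

Verification: With this assignment, all 18 clauses evaluate to true.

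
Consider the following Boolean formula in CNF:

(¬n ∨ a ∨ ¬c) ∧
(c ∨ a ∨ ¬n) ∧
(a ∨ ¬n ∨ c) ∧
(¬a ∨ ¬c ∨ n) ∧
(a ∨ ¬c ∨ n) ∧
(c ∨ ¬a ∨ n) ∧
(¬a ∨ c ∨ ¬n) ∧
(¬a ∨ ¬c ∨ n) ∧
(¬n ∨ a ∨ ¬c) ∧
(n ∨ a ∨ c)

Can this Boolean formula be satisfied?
Yes

Yes, the formula is satisfiable.

One satisfying assignment is: a=True, n=True, c=True

Verification: With this assignment, all 10 clauses evaluate to true.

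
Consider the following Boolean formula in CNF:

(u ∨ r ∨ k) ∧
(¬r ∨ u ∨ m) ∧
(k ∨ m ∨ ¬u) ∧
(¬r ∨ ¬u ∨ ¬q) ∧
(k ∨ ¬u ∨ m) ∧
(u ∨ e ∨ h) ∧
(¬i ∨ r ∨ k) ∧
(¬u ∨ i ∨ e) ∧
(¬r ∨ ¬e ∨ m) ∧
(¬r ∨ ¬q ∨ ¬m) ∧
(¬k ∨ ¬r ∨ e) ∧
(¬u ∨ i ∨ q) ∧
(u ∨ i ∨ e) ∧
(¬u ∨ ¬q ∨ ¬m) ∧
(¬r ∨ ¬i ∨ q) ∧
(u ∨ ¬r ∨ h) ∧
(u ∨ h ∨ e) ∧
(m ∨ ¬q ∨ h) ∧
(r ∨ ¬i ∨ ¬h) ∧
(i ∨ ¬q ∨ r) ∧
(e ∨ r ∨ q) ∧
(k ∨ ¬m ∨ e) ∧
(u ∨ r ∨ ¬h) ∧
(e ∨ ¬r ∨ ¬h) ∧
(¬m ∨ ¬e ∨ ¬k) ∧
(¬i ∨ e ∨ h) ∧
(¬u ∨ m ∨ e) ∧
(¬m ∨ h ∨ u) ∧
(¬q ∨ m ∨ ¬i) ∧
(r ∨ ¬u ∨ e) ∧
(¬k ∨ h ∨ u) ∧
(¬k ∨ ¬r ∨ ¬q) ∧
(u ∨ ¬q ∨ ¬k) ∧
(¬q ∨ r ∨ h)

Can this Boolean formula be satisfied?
Yes

Yes, the formula is satisfiable.

One satisfying assignment is: i=True, k=True, q=False, m=False, h=False, e=True, r=False, u=True

Verification: With this assignment, all 34 clauses evaluate to true.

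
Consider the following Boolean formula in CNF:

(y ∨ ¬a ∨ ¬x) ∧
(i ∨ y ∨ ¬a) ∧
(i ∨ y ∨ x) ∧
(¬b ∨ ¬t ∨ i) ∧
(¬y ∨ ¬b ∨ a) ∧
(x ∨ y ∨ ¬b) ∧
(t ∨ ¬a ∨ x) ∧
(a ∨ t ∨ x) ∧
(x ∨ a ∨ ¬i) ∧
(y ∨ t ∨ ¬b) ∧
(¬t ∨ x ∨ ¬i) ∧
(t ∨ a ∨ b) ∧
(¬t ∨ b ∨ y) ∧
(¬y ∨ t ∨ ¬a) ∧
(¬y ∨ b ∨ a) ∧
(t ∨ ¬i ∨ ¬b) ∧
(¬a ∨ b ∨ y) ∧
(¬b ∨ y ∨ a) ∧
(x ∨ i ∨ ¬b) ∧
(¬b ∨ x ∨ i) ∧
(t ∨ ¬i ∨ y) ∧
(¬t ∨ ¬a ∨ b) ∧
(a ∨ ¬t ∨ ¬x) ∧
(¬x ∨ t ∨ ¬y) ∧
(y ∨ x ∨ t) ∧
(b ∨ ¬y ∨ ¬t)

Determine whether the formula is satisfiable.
Yes

Yes, the formula is satisfiable.

One satisfying assignment is: a=True, i=True, x=True, b=True, t=True, y=True

Verification: With this assignment, all 26 clauses evaluate to true.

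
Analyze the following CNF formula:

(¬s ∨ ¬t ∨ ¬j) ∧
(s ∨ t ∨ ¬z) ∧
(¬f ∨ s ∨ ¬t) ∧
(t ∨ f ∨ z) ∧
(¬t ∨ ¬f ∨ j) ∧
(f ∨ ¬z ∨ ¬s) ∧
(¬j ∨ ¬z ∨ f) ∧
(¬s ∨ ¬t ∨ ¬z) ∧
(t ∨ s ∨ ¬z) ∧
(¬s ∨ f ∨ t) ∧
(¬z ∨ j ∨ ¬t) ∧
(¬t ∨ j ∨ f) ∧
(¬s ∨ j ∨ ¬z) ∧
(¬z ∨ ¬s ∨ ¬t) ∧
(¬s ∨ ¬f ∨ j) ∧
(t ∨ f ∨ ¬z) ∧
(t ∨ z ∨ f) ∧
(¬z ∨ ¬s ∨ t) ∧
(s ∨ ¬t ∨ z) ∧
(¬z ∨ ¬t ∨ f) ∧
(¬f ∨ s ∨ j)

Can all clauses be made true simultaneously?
Yes

Yes, the formula is satisfiable.

One satisfying assignment is: f=True, s=True, z=False, t=False, j=True

Verification: With this assignment, all 21 clauses evaluate to true.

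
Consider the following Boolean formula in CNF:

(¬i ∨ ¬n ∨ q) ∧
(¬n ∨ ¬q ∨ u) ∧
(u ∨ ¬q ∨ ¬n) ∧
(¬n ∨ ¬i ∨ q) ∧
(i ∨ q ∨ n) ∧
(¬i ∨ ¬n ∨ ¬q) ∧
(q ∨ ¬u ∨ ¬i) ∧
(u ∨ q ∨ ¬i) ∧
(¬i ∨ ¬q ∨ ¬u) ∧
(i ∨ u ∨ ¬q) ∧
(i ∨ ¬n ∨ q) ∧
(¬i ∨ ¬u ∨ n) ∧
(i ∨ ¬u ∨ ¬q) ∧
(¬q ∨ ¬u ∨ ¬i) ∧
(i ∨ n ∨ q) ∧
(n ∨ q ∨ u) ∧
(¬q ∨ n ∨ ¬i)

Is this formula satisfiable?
No

No, the formula is not satisfiable.

No assignment of truth values to the variables can make all 17 clauses true simultaneously.

The formula is UNSAT (unsatisfiable).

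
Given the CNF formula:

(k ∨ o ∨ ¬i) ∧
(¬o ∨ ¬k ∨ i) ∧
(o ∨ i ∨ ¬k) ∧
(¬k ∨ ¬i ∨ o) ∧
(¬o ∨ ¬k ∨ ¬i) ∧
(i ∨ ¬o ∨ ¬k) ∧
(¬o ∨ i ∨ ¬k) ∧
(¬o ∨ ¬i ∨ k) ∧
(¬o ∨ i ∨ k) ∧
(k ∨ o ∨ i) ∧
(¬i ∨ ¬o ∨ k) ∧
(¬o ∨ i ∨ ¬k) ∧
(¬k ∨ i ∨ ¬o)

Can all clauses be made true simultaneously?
No

No, the formula is not satisfiable.

No assignment of truth values to the variables can make all 13 clauses true simultaneously.

The formula is UNSAT (unsatisfiable).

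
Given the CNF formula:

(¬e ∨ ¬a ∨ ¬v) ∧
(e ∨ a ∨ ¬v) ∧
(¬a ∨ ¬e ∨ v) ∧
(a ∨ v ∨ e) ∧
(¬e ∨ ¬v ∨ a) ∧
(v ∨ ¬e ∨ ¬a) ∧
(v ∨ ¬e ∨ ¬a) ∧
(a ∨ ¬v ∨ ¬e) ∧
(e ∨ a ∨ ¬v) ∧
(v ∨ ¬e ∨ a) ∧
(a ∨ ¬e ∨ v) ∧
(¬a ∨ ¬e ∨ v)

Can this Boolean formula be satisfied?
Yes

Yes, the formula is satisfiable.

One satisfying assignment is: e=False, v=False, a=True

Verification: With this assignment, all 12 clauses evaluate to true.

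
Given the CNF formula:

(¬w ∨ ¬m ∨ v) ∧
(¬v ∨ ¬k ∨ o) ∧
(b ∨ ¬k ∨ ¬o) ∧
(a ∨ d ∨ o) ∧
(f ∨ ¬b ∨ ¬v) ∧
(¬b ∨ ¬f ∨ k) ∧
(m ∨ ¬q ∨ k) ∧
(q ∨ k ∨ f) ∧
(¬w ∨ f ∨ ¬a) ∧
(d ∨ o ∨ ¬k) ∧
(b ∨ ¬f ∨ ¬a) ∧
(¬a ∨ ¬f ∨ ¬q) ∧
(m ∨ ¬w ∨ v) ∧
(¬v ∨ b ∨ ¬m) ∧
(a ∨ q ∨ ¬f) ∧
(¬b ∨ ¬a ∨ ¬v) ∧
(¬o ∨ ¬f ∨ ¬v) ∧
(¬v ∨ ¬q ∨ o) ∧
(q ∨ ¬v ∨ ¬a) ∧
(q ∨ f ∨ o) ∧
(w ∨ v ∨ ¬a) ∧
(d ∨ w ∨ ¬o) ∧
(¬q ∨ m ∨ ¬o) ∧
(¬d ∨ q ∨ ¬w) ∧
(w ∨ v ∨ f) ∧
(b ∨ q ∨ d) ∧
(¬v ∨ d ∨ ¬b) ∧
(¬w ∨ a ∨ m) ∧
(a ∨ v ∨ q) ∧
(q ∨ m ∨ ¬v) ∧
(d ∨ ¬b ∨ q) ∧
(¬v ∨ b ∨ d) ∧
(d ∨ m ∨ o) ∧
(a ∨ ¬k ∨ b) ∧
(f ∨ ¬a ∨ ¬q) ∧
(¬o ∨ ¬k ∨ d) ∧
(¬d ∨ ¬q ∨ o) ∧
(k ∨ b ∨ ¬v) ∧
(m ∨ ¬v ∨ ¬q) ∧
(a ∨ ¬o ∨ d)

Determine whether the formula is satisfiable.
Yes

Yes, the formula is satisfiable.

One satisfying assignment is: a=False, f=True, d=True, m=True, v=False, k=False, w=False, q=True, b=False, o=True

Verification: With this assignment, all 40 clauses evaluate to true.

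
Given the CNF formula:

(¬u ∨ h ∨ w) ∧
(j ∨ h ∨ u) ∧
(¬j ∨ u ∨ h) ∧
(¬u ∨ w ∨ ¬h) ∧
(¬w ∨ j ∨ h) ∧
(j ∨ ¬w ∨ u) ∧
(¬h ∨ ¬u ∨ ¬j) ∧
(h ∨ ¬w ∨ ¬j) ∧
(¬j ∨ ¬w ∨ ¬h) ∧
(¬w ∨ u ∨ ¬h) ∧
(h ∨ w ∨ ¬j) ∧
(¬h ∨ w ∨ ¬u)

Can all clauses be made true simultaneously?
Yes

Yes, the formula is satisfiable.

One satisfying assignment is: w=False, u=False, h=True, j=False

Verification: With this assignment, all 12 clauses evaluate to true.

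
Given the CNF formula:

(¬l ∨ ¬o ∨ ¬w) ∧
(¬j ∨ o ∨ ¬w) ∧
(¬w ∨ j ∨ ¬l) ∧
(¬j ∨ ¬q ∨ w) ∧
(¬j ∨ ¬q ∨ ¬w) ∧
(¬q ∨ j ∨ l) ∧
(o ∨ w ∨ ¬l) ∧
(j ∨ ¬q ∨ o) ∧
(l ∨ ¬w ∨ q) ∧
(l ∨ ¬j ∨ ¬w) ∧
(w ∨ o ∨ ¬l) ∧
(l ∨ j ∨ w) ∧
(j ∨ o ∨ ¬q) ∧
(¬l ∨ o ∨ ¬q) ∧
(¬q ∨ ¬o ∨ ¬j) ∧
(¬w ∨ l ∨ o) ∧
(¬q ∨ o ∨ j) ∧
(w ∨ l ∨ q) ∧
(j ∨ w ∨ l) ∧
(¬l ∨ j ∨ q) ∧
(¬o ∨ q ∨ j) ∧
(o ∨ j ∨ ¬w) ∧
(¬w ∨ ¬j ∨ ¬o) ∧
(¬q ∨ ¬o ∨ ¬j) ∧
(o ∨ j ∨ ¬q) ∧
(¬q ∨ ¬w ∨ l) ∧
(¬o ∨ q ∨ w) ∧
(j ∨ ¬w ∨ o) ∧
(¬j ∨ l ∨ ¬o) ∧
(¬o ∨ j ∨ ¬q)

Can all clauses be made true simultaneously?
No

No, the formula is not satisfiable.

No assignment of truth values to the variables can make all 30 clauses true simultaneously.

The formula is UNSAT (unsatisfiable).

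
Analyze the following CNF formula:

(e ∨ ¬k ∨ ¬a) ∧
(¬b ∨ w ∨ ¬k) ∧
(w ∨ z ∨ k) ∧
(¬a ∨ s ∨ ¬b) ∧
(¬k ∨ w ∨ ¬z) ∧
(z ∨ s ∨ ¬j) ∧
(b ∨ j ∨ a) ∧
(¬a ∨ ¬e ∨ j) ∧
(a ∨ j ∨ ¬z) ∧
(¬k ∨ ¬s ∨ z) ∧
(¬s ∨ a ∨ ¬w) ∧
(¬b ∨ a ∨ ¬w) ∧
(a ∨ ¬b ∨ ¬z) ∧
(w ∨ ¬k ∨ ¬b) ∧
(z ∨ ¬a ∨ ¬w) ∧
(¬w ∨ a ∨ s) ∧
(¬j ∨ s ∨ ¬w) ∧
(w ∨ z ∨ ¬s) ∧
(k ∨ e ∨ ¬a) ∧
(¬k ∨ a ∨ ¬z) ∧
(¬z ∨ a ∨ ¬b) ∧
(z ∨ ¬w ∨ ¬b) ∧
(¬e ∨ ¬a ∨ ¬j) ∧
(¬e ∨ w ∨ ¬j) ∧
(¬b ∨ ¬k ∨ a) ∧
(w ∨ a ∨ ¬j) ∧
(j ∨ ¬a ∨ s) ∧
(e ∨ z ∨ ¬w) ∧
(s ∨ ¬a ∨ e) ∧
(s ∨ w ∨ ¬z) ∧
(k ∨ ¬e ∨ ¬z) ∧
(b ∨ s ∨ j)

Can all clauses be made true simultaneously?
No

No, the formula is not satisfiable.

No assignment of truth values to the variables can make all 32 clauses true simultaneously.

The formula is UNSAT (unsatisfiable).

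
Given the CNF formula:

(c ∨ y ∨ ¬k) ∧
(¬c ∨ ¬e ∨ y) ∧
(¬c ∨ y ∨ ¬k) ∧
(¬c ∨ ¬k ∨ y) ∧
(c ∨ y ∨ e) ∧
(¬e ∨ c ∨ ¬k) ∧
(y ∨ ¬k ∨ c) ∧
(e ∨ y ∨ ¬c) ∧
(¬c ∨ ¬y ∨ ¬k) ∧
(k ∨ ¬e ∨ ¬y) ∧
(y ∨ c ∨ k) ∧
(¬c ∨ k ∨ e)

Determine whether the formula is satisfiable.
Yes

Yes, the formula is satisfiable.

One satisfying assignment is: y=True, c=False, k=False, e=False

Verification: With this assignment, all 12 clauses evaluate to true.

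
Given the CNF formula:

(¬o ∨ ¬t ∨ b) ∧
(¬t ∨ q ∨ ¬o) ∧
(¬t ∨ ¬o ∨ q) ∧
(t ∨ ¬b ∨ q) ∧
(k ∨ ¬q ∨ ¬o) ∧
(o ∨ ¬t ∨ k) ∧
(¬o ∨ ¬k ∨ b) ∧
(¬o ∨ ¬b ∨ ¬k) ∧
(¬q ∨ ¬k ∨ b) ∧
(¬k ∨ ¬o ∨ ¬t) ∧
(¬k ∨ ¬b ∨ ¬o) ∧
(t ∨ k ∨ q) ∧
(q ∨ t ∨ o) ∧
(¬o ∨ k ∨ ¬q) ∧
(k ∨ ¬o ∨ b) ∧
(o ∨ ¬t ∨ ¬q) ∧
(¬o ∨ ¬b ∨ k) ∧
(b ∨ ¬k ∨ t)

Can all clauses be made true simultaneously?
Yes

Yes, the formula is satisfiable.

One satisfying assignment is: k=False, b=False, t=False, q=True, o=False

Verification: With this assignment, all 18 clauses evaluate to true.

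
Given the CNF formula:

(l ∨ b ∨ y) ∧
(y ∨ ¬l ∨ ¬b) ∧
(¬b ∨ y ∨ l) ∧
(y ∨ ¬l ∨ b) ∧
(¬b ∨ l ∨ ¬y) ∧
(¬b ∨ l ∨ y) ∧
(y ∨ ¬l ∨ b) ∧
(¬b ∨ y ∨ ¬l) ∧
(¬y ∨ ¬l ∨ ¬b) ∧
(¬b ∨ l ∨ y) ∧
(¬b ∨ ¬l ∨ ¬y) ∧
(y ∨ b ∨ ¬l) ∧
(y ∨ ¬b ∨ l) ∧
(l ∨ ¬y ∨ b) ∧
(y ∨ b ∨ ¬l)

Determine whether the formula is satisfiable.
Yes

Yes, the formula is satisfiable.

One satisfying assignment is: l=True, y=True, b=False

Verification: With this assignment, all 15 clauses evaluate to true.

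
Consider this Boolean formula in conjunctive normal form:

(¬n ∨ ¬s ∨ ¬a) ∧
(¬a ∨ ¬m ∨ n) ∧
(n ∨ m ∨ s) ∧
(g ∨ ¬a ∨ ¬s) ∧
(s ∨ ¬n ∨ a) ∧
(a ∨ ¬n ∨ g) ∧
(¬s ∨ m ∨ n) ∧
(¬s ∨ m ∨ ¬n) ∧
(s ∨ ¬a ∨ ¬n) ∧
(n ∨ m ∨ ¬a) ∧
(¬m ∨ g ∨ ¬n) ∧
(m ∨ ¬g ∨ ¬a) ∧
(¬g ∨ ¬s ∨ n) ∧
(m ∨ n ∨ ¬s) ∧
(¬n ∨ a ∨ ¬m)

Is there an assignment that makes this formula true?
Yes

Yes, the formula is satisfiable.

One satisfying assignment is: m=True, n=False, a=False, g=False, s=False

Verification: With this assignment, all 15 clauses evaluate to true.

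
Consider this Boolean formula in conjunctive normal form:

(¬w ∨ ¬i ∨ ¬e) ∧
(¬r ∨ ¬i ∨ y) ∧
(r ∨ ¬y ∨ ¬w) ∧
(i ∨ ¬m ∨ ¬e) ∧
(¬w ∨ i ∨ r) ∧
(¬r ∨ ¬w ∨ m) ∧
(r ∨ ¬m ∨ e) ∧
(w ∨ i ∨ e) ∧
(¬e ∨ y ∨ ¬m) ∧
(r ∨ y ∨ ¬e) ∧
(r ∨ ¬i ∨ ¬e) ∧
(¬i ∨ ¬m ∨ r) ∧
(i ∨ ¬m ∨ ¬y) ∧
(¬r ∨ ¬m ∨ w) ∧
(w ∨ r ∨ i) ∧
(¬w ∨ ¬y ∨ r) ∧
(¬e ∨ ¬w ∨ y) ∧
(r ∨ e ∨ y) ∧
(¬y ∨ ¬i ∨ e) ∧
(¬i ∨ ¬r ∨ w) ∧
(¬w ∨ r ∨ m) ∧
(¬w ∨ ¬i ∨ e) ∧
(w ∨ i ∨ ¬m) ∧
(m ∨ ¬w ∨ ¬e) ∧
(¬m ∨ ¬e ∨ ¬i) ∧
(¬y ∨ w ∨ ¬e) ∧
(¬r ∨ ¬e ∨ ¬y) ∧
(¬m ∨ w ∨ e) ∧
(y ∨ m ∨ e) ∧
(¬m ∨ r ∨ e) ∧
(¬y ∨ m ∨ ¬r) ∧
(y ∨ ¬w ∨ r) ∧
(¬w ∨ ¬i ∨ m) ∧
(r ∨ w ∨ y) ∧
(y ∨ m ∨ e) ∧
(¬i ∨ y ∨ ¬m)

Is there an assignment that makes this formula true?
Yes

Yes, the formula is satisfiable.

One satisfying assignment is: w=True, m=True, e=False, i=False, r=True, y=False

Verification: With this assignment, all 36 clauses evaluate to true.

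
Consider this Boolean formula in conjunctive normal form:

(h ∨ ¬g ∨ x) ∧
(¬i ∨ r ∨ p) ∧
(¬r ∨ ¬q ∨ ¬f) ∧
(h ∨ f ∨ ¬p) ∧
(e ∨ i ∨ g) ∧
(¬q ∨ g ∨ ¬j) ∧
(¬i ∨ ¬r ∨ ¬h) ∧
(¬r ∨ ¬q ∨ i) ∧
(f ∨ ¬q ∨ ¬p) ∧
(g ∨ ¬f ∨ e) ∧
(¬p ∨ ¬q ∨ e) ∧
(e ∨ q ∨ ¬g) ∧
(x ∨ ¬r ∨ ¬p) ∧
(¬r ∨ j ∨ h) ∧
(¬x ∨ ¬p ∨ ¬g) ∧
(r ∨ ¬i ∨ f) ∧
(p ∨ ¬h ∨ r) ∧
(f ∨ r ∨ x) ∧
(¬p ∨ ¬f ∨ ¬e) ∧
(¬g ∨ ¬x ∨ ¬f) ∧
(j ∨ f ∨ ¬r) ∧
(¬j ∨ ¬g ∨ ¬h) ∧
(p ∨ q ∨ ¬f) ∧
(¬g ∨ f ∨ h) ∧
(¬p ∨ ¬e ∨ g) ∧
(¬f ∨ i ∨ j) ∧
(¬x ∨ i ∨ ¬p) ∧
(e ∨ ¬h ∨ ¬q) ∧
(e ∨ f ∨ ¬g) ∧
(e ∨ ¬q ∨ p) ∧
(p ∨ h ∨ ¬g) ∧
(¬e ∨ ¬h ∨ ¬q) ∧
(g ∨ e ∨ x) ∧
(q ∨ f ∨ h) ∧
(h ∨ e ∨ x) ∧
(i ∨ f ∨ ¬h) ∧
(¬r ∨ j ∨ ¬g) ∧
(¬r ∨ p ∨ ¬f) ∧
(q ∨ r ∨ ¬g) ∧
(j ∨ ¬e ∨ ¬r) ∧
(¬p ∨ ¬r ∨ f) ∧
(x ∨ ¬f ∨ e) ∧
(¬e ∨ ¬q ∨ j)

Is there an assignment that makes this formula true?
No

No, the formula is not satisfiable.

No assignment of truth values to the variables can make all 43 clauses true simultaneously.

The formula is UNSAT (unsatisfiable).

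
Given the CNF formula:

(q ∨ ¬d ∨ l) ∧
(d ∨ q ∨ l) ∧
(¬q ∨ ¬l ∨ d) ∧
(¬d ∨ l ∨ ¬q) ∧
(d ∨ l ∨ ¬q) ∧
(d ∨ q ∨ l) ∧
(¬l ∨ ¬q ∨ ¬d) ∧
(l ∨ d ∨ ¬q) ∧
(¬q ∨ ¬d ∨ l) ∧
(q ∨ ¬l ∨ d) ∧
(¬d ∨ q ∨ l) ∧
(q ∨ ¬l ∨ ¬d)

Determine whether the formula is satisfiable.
No

No, the formula is not satisfiable.

No assignment of truth values to the variables can make all 12 clauses true simultaneously.

The formula is UNSAT (unsatisfiable).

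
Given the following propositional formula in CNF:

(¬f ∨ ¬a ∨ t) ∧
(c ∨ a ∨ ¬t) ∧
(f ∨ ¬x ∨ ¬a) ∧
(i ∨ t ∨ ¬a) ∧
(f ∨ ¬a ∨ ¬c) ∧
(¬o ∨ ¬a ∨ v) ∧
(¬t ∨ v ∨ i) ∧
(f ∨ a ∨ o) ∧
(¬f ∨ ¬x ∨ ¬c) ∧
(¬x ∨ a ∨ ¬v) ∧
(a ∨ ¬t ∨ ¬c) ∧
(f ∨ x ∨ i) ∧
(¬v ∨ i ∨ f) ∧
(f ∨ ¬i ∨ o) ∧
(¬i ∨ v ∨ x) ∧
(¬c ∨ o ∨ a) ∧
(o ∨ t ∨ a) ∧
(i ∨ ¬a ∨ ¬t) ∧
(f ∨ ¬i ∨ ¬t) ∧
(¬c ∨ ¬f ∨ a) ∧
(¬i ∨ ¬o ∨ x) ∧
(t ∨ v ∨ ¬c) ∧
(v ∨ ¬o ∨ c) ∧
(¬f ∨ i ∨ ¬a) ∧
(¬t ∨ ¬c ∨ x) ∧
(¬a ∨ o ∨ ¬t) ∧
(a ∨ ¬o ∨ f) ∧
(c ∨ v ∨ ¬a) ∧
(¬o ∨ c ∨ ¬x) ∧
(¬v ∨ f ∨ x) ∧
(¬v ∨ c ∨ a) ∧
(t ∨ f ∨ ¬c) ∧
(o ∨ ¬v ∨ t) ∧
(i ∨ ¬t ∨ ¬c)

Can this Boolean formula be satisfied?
No

No, the formula is not satisfiable.

No assignment of truth values to the variables can make all 34 clauses true simultaneously.

The formula is UNSAT (unsatisfiable).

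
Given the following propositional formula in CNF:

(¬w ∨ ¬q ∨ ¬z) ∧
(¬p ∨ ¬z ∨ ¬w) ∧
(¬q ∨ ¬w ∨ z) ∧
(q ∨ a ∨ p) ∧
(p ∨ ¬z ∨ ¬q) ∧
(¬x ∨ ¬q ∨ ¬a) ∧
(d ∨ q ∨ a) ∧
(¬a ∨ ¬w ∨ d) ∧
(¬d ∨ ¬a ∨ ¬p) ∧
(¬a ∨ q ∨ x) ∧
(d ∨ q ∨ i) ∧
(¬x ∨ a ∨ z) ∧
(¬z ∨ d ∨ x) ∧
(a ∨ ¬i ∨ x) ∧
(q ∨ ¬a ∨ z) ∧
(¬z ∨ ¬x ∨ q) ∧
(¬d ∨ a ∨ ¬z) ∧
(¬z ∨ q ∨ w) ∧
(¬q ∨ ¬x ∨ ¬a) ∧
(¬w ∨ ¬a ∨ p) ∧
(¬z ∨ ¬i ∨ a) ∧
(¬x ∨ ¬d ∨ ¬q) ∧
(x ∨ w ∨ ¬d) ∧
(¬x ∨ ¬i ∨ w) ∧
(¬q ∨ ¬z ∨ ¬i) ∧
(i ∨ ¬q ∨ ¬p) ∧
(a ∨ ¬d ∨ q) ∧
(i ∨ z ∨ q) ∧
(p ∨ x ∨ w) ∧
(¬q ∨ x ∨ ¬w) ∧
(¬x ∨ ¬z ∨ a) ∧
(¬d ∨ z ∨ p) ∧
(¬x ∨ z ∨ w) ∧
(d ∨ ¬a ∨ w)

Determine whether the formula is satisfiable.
No

No, the formula is not satisfiable.

No assignment of truth values to the variables can make all 34 clauses true simultaneously.

The formula is UNSAT (unsatisfiable).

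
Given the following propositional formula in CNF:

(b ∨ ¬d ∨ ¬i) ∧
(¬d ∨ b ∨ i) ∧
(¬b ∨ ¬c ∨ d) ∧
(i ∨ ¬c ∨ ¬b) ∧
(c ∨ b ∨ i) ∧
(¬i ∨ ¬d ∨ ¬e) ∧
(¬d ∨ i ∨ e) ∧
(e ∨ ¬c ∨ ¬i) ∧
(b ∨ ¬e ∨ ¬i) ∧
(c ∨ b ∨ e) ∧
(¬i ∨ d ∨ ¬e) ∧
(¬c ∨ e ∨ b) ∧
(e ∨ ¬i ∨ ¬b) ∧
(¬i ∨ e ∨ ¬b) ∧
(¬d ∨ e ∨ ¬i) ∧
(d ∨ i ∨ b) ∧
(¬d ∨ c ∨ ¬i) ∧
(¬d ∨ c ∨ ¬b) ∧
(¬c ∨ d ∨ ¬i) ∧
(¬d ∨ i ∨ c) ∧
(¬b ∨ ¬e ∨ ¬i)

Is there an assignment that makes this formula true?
Yes

Yes, the formula is satisfiable.

One satisfying assignment is: e=False, b=True, c=False, d=False, i=False

Verification: With this assignment, all 21 clauses evaluate to true.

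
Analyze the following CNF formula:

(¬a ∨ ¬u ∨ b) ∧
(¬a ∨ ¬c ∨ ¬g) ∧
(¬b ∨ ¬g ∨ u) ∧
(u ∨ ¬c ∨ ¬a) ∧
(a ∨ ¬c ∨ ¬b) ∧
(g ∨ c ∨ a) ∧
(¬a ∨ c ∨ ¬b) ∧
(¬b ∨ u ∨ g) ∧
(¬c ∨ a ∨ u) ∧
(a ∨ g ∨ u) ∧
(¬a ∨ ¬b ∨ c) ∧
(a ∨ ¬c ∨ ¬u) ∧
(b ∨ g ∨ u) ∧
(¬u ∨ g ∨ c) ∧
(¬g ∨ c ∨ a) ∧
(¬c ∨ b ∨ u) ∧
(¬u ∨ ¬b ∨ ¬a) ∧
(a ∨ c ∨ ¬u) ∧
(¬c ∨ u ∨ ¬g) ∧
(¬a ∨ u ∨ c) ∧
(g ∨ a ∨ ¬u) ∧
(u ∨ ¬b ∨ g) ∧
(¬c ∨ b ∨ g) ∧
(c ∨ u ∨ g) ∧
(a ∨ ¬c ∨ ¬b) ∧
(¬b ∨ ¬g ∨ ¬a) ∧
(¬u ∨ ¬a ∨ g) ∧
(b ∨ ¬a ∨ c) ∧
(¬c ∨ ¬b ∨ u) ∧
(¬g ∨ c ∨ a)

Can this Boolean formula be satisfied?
No

No, the formula is not satisfiable.

No assignment of truth values to the variables can make all 30 clauses true simultaneously.

The formula is UNSAT (unsatisfiable).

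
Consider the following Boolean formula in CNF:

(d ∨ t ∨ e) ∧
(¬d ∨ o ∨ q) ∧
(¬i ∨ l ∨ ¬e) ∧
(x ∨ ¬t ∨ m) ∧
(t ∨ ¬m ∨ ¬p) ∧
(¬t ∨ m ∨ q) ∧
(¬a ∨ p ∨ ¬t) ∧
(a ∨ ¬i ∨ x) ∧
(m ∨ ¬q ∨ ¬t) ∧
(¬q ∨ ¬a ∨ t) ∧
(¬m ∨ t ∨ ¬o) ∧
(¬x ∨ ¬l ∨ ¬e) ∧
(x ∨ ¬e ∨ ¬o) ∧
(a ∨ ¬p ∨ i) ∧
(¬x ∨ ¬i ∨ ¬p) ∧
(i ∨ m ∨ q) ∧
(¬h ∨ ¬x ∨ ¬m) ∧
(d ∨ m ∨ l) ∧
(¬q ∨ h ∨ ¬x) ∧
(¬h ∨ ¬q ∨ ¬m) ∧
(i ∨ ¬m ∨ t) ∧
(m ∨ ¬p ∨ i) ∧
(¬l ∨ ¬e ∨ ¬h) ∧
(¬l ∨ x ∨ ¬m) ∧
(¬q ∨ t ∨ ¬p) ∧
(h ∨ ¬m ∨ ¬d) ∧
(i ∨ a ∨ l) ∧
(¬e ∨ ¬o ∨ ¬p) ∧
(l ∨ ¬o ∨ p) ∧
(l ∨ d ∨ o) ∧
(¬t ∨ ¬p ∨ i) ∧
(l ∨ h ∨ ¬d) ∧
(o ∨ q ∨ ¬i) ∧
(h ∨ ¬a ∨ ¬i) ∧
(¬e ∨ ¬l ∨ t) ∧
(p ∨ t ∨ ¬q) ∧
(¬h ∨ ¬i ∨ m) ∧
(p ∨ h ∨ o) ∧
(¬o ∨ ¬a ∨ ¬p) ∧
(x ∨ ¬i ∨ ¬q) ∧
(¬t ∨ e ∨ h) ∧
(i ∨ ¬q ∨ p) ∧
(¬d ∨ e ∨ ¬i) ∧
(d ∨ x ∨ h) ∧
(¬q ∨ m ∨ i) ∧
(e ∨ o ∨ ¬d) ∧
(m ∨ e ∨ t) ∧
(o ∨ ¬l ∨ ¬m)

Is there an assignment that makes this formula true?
No

No, the formula is not satisfiable.

No assignment of truth values to the variables can make all 48 clauses true simultaneously.

The formula is UNSAT (unsatisfiable).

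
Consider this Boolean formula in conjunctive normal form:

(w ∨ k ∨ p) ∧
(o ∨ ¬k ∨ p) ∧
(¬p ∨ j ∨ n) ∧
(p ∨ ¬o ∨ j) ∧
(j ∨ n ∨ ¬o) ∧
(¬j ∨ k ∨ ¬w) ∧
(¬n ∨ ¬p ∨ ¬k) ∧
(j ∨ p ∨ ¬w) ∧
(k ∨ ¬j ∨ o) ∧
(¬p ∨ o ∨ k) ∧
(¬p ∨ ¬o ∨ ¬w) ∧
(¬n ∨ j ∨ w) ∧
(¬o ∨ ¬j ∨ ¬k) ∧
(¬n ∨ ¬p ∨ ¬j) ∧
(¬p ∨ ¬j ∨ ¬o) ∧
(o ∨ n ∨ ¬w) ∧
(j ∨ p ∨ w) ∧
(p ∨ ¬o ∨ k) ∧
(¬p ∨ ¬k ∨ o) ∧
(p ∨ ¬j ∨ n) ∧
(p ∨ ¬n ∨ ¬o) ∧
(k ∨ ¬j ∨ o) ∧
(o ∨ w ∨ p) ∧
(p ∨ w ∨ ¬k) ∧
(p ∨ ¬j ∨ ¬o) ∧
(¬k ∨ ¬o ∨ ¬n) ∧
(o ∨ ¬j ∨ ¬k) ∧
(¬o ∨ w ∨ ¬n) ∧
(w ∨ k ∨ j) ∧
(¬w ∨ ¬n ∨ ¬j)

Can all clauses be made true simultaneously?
No

No, the formula is not satisfiable.

No assignment of truth values to the variables can make all 30 clauses true simultaneously.

The formula is UNSAT (unsatisfiable).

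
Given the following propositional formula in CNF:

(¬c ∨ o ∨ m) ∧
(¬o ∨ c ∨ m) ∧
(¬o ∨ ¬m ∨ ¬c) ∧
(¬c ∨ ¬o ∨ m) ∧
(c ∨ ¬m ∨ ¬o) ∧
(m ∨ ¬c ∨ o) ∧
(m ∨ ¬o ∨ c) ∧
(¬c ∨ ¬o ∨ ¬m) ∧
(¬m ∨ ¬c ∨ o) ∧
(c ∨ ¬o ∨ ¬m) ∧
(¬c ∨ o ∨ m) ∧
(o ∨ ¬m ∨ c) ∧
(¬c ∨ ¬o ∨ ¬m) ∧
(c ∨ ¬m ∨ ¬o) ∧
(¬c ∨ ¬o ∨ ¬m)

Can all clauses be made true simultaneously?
Yes

Yes, the formula is satisfiable.

One satisfying assignment is: c=False, o=False, m=False

Verification: With this assignment, all 15 clauses evaluate to true.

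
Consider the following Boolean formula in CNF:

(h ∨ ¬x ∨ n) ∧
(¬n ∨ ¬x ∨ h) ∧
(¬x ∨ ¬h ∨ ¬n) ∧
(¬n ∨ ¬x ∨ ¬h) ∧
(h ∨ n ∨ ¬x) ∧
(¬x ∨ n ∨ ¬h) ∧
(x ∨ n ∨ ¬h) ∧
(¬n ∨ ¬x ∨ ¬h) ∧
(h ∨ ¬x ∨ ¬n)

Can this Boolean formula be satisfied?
Yes

Yes, the formula is satisfiable.

One satisfying assignment is: x=False, h=False, n=False

Verification: With this assignment, all 9 clauses evaluate to true.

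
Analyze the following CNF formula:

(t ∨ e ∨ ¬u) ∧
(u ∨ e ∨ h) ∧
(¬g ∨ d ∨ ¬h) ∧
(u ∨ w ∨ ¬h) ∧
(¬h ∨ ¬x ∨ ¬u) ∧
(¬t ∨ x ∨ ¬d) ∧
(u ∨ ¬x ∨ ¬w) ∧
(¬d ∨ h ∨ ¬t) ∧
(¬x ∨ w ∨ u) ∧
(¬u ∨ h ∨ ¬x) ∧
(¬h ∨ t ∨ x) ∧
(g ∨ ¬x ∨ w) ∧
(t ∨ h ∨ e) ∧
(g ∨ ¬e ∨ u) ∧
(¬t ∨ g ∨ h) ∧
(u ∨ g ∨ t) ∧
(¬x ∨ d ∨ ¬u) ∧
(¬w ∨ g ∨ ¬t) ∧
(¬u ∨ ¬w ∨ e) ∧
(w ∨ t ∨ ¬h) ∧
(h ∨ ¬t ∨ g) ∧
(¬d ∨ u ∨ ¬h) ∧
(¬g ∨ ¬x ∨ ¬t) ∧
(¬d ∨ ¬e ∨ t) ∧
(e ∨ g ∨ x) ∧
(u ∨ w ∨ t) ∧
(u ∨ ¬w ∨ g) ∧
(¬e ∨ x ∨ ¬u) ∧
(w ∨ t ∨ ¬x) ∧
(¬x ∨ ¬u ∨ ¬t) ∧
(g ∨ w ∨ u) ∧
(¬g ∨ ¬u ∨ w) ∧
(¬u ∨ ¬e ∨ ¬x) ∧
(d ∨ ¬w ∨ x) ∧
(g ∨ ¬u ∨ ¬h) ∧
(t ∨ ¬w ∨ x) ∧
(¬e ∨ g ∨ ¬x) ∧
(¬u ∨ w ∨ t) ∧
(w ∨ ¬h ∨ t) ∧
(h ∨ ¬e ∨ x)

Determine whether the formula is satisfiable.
No

No, the formula is not satisfiable.

No assignment of truth values to the variables can make all 40 clauses true simultaneously.

The formula is UNSAT (unsatisfiable).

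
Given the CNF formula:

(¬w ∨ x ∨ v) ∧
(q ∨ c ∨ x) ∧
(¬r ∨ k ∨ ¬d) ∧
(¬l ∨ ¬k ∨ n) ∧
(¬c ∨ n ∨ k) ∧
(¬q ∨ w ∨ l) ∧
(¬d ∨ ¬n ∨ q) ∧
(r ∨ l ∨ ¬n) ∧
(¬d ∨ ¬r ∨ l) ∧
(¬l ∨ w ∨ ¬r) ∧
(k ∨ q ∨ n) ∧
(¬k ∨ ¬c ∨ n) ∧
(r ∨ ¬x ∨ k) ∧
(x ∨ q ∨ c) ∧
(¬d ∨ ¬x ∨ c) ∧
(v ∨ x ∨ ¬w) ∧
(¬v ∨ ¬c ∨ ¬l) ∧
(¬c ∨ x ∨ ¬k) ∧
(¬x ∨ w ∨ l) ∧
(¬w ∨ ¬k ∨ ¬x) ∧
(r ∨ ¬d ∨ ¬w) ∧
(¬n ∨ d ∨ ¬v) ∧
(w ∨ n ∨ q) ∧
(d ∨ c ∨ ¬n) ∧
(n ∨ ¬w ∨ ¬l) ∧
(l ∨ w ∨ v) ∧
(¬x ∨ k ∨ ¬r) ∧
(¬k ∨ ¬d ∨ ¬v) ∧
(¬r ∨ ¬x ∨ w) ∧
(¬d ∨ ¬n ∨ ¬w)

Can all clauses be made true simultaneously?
Yes

Yes, the formula is satisfiable.

One satisfying assignment is: c=False, l=False, q=True, n=False, r=False, w=True, x=False, v=True, d=False, k=False

Verification: With this assignment, all 30 clauses evaluate to true.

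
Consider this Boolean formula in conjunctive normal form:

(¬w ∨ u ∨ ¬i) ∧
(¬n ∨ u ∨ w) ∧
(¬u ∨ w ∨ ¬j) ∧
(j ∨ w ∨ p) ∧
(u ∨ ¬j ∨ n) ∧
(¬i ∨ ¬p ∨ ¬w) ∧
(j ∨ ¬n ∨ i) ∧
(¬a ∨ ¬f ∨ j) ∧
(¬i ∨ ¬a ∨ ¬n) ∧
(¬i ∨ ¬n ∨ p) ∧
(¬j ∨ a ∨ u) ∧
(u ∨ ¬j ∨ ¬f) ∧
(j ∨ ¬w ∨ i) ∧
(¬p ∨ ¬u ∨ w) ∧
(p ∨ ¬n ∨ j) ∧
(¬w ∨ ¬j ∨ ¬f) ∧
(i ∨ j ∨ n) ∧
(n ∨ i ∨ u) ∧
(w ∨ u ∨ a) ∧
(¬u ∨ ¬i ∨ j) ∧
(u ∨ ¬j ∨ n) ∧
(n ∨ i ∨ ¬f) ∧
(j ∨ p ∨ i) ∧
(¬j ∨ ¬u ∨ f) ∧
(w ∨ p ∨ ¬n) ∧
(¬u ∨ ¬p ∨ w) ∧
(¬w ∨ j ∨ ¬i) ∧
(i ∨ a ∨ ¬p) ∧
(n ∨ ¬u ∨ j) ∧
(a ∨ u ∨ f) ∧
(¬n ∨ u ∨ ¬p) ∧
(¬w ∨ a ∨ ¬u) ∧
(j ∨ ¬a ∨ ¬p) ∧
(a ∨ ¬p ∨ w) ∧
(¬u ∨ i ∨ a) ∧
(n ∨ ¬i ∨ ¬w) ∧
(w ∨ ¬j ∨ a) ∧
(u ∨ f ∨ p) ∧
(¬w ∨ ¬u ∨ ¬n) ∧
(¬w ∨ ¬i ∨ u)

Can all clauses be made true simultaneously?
No

No, the formula is not satisfiable.

No assignment of truth values to the variables can make all 40 clauses true simultaneously.

The formula is UNSAT (unsatisfiable).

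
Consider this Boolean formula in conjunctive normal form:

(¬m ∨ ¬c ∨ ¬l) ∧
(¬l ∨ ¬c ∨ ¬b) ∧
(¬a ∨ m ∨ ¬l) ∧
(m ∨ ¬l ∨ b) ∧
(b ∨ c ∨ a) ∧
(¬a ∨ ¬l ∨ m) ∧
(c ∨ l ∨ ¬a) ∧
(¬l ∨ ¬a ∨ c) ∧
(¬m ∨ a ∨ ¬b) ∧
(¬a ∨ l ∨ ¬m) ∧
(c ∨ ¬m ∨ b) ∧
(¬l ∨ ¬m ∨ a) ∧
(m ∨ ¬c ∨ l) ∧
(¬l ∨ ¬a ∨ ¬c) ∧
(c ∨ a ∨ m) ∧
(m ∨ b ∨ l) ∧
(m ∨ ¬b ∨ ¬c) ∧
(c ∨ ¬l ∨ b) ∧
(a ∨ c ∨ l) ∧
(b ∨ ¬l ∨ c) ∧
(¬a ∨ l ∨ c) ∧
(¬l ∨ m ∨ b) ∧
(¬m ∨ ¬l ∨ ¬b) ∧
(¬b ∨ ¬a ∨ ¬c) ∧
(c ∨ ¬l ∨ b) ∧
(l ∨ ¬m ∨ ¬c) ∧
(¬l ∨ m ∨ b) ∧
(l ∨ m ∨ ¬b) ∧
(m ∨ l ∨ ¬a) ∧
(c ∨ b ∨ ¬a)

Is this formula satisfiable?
No

No, the formula is not satisfiable.

No assignment of truth values to the variables can make all 30 clauses true simultaneously.

The formula is UNSAT (unsatisfiable).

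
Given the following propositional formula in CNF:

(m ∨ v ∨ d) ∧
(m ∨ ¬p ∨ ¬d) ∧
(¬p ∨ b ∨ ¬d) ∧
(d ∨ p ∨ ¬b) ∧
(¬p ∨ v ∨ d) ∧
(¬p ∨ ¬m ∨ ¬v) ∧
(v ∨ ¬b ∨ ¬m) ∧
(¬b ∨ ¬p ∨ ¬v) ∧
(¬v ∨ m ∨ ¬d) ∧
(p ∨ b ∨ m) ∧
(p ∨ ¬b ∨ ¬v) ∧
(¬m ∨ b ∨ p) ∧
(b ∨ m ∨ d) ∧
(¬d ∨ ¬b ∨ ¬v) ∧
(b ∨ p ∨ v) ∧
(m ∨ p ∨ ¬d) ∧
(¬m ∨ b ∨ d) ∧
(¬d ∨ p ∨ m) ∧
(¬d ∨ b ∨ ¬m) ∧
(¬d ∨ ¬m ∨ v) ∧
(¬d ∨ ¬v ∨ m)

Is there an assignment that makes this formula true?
No

No, the formula is not satisfiable.

No assignment of truth values to the variables can make all 21 clauses true simultaneously.

The formula is UNSAT (unsatisfiable).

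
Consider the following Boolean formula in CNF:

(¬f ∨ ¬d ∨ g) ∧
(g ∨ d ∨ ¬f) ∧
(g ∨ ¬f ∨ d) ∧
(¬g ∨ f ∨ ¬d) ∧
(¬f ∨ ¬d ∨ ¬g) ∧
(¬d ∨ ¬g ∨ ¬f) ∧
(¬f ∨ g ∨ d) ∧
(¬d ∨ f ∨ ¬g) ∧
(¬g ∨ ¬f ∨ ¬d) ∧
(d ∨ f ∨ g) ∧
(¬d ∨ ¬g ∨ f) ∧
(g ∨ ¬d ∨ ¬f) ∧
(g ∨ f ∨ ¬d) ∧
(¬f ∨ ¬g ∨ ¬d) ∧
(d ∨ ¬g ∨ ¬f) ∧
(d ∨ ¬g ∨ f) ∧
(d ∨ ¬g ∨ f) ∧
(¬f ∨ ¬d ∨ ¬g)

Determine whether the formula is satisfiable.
No

No, the formula is not satisfiable.

No assignment of truth values to the variables can make all 18 clauses true simultaneously.

The formula is UNSAT (unsatisfiable).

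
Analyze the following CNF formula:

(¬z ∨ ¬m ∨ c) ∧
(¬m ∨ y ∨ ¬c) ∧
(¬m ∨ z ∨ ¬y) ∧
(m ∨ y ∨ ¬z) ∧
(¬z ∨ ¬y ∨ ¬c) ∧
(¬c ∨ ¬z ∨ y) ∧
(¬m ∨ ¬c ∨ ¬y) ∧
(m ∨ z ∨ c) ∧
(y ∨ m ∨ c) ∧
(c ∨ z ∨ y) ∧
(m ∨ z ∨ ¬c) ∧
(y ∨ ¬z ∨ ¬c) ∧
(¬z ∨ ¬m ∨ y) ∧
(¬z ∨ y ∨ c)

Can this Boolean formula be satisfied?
Yes

Yes, the formula is satisfiable.

One satisfying assignment is: c=False, m=False, z=True, y=True

Verification: With this assignment, all 14 clauses evaluate to true.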